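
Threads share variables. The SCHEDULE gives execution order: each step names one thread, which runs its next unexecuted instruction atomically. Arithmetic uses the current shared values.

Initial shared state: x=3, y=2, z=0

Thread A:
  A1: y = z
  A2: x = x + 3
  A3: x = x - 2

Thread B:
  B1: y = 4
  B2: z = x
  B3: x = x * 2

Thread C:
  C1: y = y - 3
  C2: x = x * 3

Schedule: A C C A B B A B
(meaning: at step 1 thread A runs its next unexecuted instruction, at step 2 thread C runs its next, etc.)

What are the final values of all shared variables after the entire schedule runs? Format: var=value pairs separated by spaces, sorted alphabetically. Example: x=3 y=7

Answer: x=20 y=4 z=12

Derivation:
Step 1: thread A executes A1 (y = z). Shared: x=3 y=0 z=0. PCs: A@1 B@0 C@0
Step 2: thread C executes C1 (y = y - 3). Shared: x=3 y=-3 z=0. PCs: A@1 B@0 C@1
Step 3: thread C executes C2 (x = x * 3). Shared: x=9 y=-3 z=0. PCs: A@1 B@0 C@2
Step 4: thread A executes A2 (x = x + 3). Shared: x=12 y=-3 z=0. PCs: A@2 B@0 C@2
Step 5: thread B executes B1 (y = 4). Shared: x=12 y=4 z=0. PCs: A@2 B@1 C@2
Step 6: thread B executes B2 (z = x). Shared: x=12 y=4 z=12. PCs: A@2 B@2 C@2
Step 7: thread A executes A3 (x = x - 2). Shared: x=10 y=4 z=12. PCs: A@3 B@2 C@2
Step 8: thread B executes B3 (x = x * 2). Shared: x=20 y=4 z=12. PCs: A@3 B@3 C@2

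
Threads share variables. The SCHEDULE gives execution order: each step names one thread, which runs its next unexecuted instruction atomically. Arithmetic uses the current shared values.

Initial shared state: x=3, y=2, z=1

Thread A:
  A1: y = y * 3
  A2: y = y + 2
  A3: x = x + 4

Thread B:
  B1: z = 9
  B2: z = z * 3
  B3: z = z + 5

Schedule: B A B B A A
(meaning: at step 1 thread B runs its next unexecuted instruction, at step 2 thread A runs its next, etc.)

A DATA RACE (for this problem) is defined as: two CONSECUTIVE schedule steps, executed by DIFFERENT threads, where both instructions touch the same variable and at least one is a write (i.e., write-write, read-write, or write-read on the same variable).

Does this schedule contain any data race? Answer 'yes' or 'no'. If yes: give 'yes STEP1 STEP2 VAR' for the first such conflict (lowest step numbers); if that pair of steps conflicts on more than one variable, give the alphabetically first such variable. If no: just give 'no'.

Steps 1,2: B(r=-,w=z) vs A(r=y,w=y). No conflict.
Steps 2,3: A(r=y,w=y) vs B(r=z,w=z). No conflict.
Steps 3,4: same thread (B). No race.
Steps 4,5: B(r=z,w=z) vs A(r=y,w=y). No conflict.
Steps 5,6: same thread (A). No race.

Answer: no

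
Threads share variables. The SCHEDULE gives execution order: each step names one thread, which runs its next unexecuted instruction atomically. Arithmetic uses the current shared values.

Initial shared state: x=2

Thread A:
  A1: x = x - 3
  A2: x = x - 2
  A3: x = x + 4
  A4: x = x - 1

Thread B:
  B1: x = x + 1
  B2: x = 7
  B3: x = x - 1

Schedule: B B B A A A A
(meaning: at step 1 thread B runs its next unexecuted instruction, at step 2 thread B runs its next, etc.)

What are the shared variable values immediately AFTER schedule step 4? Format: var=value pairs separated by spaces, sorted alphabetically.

Answer: x=3

Derivation:
Step 1: thread B executes B1 (x = x + 1). Shared: x=3. PCs: A@0 B@1
Step 2: thread B executes B2 (x = 7). Shared: x=7. PCs: A@0 B@2
Step 3: thread B executes B3 (x = x - 1). Shared: x=6. PCs: A@0 B@3
Step 4: thread A executes A1 (x = x - 3). Shared: x=3. PCs: A@1 B@3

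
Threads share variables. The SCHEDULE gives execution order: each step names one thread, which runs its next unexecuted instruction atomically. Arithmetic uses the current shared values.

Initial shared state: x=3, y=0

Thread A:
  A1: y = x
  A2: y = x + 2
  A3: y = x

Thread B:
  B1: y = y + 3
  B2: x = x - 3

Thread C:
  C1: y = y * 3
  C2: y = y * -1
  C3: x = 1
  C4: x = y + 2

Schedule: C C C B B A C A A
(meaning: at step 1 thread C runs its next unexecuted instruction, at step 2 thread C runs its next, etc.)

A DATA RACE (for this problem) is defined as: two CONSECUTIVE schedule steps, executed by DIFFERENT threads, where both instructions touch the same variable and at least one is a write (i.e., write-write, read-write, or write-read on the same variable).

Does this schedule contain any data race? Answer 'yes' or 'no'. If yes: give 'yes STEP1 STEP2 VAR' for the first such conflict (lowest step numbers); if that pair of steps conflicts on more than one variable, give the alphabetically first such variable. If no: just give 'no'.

Answer: yes 5 6 x

Derivation:
Steps 1,2: same thread (C). No race.
Steps 2,3: same thread (C). No race.
Steps 3,4: C(r=-,w=x) vs B(r=y,w=y). No conflict.
Steps 4,5: same thread (B). No race.
Steps 5,6: B(x = x - 3) vs A(y = x). RACE on x (W-R).
Steps 6,7: A(y = x) vs C(x = y + 2). RACE on x (R-W), y (W-R). Multiple vars; alphabetically first is x.
Steps 7,8: C(x = y + 2) vs A(y = x + 2). RACE on x (W-R), y (R-W). Multiple vars; alphabetically first is x.
Steps 8,9: same thread (A). No race.
First conflict at steps 5,6.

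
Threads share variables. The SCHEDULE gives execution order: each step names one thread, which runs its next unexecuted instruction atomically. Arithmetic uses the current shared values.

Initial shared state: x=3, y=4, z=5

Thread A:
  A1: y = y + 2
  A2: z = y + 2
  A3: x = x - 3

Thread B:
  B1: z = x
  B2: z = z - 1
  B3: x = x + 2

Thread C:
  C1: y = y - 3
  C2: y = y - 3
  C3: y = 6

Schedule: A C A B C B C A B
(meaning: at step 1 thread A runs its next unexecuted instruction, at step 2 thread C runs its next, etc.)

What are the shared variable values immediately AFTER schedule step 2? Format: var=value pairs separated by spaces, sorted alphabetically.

Step 1: thread A executes A1 (y = y + 2). Shared: x=3 y=6 z=5. PCs: A@1 B@0 C@0
Step 2: thread C executes C1 (y = y - 3). Shared: x=3 y=3 z=5. PCs: A@1 B@0 C@1

Answer: x=3 y=3 z=5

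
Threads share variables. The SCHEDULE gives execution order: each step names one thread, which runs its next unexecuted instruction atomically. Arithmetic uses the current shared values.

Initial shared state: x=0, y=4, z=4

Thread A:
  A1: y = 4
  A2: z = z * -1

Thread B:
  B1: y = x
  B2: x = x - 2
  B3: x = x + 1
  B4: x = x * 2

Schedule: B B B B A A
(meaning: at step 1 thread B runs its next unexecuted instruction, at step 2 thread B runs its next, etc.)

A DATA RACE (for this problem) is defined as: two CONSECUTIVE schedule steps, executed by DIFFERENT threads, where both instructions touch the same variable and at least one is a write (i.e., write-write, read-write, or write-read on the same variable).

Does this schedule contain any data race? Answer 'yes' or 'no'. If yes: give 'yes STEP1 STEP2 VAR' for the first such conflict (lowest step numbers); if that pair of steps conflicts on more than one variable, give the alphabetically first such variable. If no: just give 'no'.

Answer: no

Derivation:
Steps 1,2: same thread (B). No race.
Steps 2,3: same thread (B). No race.
Steps 3,4: same thread (B). No race.
Steps 4,5: B(r=x,w=x) vs A(r=-,w=y). No conflict.
Steps 5,6: same thread (A). No race.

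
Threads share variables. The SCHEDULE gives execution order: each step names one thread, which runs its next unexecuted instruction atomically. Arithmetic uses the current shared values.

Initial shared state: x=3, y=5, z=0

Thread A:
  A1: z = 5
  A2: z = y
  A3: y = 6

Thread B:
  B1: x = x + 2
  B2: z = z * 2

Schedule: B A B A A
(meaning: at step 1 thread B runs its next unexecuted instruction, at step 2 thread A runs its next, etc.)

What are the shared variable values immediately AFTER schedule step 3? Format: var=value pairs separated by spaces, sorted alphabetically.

Answer: x=5 y=5 z=10

Derivation:
Step 1: thread B executes B1 (x = x + 2). Shared: x=5 y=5 z=0. PCs: A@0 B@1
Step 2: thread A executes A1 (z = 5). Shared: x=5 y=5 z=5. PCs: A@1 B@1
Step 3: thread B executes B2 (z = z * 2). Shared: x=5 y=5 z=10. PCs: A@1 B@2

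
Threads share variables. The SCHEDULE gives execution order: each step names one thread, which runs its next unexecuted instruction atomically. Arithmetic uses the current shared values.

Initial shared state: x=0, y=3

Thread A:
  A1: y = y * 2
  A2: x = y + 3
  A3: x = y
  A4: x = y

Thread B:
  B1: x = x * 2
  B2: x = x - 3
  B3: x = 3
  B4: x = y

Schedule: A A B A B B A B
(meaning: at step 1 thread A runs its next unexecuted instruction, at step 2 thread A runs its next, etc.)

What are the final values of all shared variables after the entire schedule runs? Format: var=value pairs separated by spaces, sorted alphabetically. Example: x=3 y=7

Answer: x=6 y=6

Derivation:
Step 1: thread A executes A1 (y = y * 2). Shared: x=0 y=6. PCs: A@1 B@0
Step 2: thread A executes A2 (x = y + 3). Shared: x=9 y=6. PCs: A@2 B@0
Step 3: thread B executes B1 (x = x * 2). Shared: x=18 y=6. PCs: A@2 B@1
Step 4: thread A executes A3 (x = y). Shared: x=6 y=6. PCs: A@3 B@1
Step 5: thread B executes B2 (x = x - 3). Shared: x=3 y=6. PCs: A@3 B@2
Step 6: thread B executes B3 (x = 3). Shared: x=3 y=6. PCs: A@3 B@3
Step 7: thread A executes A4 (x = y). Shared: x=6 y=6. PCs: A@4 B@3
Step 8: thread B executes B4 (x = y). Shared: x=6 y=6. PCs: A@4 B@4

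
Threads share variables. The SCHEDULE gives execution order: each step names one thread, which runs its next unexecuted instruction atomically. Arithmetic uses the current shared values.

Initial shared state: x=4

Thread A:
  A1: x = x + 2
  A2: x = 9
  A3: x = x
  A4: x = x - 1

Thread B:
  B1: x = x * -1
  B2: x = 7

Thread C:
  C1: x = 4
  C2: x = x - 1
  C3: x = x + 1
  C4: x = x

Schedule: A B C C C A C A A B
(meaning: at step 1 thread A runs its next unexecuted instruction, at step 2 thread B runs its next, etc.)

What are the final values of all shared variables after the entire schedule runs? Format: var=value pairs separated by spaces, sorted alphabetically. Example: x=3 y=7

Answer: x=7

Derivation:
Step 1: thread A executes A1 (x = x + 2). Shared: x=6. PCs: A@1 B@0 C@0
Step 2: thread B executes B1 (x = x * -1). Shared: x=-6. PCs: A@1 B@1 C@0
Step 3: thread C executes C1 (x = 4). Shared: x=4. PCs: A@1 B@1 C@1
Step 4: thread C executes C2 (x = x - 1). Shared: x=3. PCs: A@1 B@1 C@2
Step 5: thread C executes C3 (x = x + 1). Shared: x=4. PCs: A@1 B@1 C@3
Step 6: thread A executes A2 (x = 9). Shared: x=9. PCs: A@2 B@1 C@3
Step 7: thread C executes C4 (x = x). Shared: x=9. PCs: A@2 B@1 C@4
Step 8: thread A executes A3 (x = x). Shared: x=9. PCs: A@3 B@1 C@4
Step 9: thread A executes A4 (x = x - 1). Shared: x=8. PCs: A@4 B@1 C@4
Step 10: thread B executes B2 (x = 7). Shared: x=7. PCs: A@4 B@2 C@4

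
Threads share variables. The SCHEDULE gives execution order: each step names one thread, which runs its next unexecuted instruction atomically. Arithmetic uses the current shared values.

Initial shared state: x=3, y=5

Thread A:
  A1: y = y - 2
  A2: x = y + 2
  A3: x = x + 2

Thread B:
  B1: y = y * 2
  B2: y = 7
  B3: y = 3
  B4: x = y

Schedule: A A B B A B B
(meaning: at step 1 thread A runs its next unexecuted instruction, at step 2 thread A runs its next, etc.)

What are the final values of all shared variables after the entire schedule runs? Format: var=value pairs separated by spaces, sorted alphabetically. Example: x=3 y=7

Answer: x=3 y=3

Derivation:
Step 1: thread A executes A1 (y = y - 2). Shared: x=3 y=3. PCs: A@1 B@0
Step 2: thread A executes A2 (x = y + 2). Shared: x=5 y=3. PCs: A@2 B@0
Step 3: thread B executes B1 (y = y * 2). Shared: x=5 y=6. PCs: A@2 B@1
Step 4: thread B executes B2 (y = 7). Shared: x=5 y=7. PCs: A@2 B@2
Step 5: thread A executes A3 (x = x + 2). Shared: x=7 y=7. PCs: A@3 B@2
Step 6: thread B executes B3 (y = 3). Shared: x=7 y=3. PCs: A@3 B@3
Step 7: thread B executes B4 (x = y). Shared: x=3 y=3. PCs: A@3 B@4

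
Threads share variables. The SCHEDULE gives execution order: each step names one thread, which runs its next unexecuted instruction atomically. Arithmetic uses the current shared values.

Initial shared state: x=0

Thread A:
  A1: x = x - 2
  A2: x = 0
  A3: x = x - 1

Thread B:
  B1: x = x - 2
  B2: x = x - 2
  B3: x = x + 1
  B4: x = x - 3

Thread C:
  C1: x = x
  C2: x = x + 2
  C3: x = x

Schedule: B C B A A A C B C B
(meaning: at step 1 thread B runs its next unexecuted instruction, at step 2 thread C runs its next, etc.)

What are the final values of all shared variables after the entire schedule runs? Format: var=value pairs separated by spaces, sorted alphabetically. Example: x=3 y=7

Step 1: thread B executes B1 (x = x - 2). Shared: x=-2. PCs: A@0 B@1 C@0
Step 2: thread C executes C1 (x = x). Shared: x=-2. PCs: A@0 B@1 C@1
Step 3: thread B executes B2 (x = x - 2). Shared: x=-4. PCs: A@0 B@2 C@1
Step 4: thread A executes A1 (x = x - 2). Shared: x=-6. PCs: A@1 B@2 C@1
Step 5: thread A executes A2 (x = 0). Shared: x=0. PCs: A@2 B@2 C@1
Step 6: thread A executes A3 (x = x - 1). Shared: x=-1. PCs: A@3 B@2 C@1
Step 7: thread C executes C2 (x = x + 2). Shared: x=1. PCs: A@3 B@2 C@2
Step 8: thread B executes B3 (x = x + 1). Shared: x=2. PCs: A@3 B@3 C@2
Step 9: thread C executes C3 (x = x). Shared: x=2. PCs: A@3 B@3 C@3
Step 10: thread B executes B4 (x = x - 3). Shared: x=-1. PCs: A@3 B@4 C@3

Answer: x=-1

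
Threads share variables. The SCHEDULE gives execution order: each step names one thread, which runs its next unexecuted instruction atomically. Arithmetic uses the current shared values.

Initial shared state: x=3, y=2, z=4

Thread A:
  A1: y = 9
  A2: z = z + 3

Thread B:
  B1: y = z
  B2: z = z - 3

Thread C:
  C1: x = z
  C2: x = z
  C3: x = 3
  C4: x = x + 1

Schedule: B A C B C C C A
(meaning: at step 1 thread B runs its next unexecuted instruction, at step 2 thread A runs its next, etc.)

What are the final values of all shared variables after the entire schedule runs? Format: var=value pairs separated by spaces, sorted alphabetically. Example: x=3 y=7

Answer: x=4 y=9 z=4

Derivation:
Step 1: thread B executes B1 (y = z). Shared: x=3 y=4 z=4. PCs: A@0 B@1 C@0
Step 2: thread A executes A1 (y = 9). Shared: x=3 y=9 z=4. PCs: A@1 B@1 C@0
Step 3: thread C executes C1 (x = z). Shared: x=4 y=9 z=4. PCs: A@1 B@1 C@1
Step 4: thread B executes B2 (z = z - 3). Shared: x=4 y=9 z=1. PCs: A@1 B@2 C@1
Step 5: thread C executes C2 (x = z). Shared: x=1 y=9 z=1. PCs: A@1 B@2 C@2
Step 6: thread C executes C3 (x = 3). Shared: x=3 y=9 z=1. PCs: A@1 B@2 C@3
Step 7: thread C executes C4 (x = x + 1). Shared: x=4 y=9 z=1. PCs: A@1 B@2 C@4
Step 8: thread A executes A2 (z = z + 3). Shared: x=4 y=9 z=4. PCs: A@2 B@2 C@4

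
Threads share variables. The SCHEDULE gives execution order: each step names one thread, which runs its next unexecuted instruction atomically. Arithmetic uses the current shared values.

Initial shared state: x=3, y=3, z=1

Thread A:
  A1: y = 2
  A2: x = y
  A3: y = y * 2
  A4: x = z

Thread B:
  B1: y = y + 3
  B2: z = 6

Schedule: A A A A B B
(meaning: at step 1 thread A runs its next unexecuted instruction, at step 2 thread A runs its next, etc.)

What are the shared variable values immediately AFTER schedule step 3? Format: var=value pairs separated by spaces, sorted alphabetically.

Step 1: thread A executes A1 (y = 2). Shared: x=3 y=2 z=1. PCs: A@1 B@0
Step 2: thread A executes A2 (x = y). Shared: x=2 y=2 z=1. PCs: A@2 B@0
Step 3: thread A executes A3 (y = y * 2). Shared: x=2 y=4 z=1. PCs: A@3 B@0

Answer: x=2 y=4 z=1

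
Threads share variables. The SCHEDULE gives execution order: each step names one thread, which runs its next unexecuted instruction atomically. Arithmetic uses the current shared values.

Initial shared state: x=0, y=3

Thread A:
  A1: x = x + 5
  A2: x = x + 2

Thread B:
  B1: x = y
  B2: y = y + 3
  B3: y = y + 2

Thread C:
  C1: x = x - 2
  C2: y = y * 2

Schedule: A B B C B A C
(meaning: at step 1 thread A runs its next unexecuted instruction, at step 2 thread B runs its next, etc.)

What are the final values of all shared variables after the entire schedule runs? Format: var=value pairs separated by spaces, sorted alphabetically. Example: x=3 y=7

Step 1: thread A executes A1 (x = x + 5). Shared: x=5 y=3. PCs: A@1 B@0 C@0
Step 2: thread B executes B1 (x = y). Shared: x=3 y=3. PCs: A@1 B@1 C@0
Step 3: thread B executes B2 (y = y + 3). Shared: x=3 y=6. PCs: A@1 B@2 C@0
Step 4: thread C executes C1 (x = x - 2). Shared: x=1 y=6. PCs: A@1 B@2 C@1
Step 5: thread B executes B3 (y = y + 2). Shared: x=1 y=8. PCs: A@1 B@3 C@1
Step 6: thread A executes A2 (x = x + 2). Shared: x=3 y=8. PCs: A@2 B@3 C@1
Step 7: thread C executes C2 (y = y * 2). Shared: x=3 y=16. PCs: A@2 B@3 C@2

Answer: x=3 y=16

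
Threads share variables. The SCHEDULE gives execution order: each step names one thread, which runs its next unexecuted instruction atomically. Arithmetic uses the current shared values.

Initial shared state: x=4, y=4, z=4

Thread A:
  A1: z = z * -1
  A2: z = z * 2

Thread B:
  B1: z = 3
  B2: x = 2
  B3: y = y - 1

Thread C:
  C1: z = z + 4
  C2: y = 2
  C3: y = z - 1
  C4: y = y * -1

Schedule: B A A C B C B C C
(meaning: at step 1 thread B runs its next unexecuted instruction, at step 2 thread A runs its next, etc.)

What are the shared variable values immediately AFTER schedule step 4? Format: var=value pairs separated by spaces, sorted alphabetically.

Step 1: thread B executes B1 (z = 3). Shared: x=4 y=4 z=3. PCs: A@0 B@1 C@0
Step 2: thread A executes A1 (z = z * -1). Shared: x=4 y=4 z=-3. PCs: A@1 B@1 C@0
Step 3: thread A executes A2 (z = z * 2). Shared: x=4 y=4 z=-6. PCs: A@2 B@1 C@0
Step 4: thread C executes C1 (z = z + 4). Shared: x=4 y=4 z=-2. PCs: A@2 B@1 C@1

Answer: x=4 y=4 z=-2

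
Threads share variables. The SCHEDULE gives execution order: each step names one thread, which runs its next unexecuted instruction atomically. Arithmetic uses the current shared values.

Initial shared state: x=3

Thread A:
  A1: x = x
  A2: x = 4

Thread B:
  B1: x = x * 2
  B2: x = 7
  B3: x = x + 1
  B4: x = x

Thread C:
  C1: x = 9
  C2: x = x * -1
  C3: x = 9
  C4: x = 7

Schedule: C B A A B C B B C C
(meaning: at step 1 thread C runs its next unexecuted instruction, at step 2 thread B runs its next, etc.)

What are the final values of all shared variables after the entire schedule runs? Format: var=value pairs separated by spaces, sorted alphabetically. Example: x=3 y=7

Step 1: thread C executes C1 (x = 9). Shared: x=9. PCs: A@0 B@0 C@1
Step 2: thread B executes B1 (x = x * 2). Shared: x=18. PCs: A@0 B@1 C@1
Step 3: thread A executes A1 (x = x). Shared: x=18. PCs: A@1 B@1 C@1
Step 4: thread A executes A2 (x = 4). Shared: x=4. PCs: A@2 B@1 C@1
Step 5: thread B executes B2 (x = 7). Shared: x=7. PCs: A@2 B@2 C@1
Step 6: thread C executes C2 (x = x * -1). Shared: x=-7. PCs: A@2 B@2 C@2
Step 7: thread B executes B3 (x = x + 1). Shared: x=-6. PCs: A@2 B@3 C@2
Step 8: thread B executes B4 (x = x). Shared: x=-6. PCs: A@2 B@4 C@2
Step 9: thread C executes C3 (x = 9). Shared: x=9. PCs: A@2 B@4 C@3
Step 10: thread C executes C4 (x = 7). Shared: x=7. PCs: A@2 B@4 C@4

Answer: x=7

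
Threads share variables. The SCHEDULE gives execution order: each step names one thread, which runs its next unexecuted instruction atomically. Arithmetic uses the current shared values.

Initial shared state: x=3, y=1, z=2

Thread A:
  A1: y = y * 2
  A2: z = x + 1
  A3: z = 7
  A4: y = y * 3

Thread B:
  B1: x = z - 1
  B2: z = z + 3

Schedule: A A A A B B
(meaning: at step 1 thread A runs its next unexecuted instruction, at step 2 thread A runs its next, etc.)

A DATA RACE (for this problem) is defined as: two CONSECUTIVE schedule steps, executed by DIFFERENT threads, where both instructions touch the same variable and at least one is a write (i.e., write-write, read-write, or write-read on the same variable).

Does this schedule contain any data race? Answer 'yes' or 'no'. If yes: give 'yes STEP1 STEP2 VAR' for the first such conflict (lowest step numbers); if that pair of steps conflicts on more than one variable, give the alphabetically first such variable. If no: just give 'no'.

Answer: no

Derivation:
Steps 1,2: same thread (A). No race.
Steps 2,3: same thread (A). No race.
Steps 3,4: same thread (A). No race.
Steps 4,5: A(r=y,w=y) vs B(r=z,w=x). No conflict.
Steps 5,6: same thread (B). No race.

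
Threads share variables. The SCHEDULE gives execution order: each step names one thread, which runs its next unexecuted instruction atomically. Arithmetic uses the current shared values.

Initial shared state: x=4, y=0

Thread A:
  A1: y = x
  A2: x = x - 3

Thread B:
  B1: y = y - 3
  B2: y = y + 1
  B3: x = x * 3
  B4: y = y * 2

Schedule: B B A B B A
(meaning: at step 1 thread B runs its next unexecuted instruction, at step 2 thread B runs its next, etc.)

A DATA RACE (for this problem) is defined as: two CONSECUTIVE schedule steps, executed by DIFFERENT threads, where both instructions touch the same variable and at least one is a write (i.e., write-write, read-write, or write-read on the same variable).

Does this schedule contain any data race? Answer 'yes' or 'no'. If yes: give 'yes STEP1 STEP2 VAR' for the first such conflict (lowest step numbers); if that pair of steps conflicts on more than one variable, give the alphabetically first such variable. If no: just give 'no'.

Steps 1,2: same thread (B). No race.
Steps 2,3: B(y = y + 1) vs A(y = x). RACE on y (W-W).
Steps 3,4: A(y = x) vs B(x = x * 3). RACE on x (R-W).
Steps 4,5: same thread (B). No race.
Steps 5,6: B(r=y,w=y) vs A(r=x,w=x). No conflict.
First conflict at steps 2,3.

Answer: yes 2 3 y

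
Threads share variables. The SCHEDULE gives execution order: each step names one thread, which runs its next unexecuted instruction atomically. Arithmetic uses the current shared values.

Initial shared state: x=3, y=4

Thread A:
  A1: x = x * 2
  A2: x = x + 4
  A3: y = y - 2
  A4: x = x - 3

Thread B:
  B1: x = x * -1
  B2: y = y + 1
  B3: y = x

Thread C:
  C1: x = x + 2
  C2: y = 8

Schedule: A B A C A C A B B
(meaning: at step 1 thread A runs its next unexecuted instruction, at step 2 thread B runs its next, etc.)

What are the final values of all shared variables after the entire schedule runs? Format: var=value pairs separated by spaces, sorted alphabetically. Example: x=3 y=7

Step 1: thread A executes A1 (x = x * 2). Shared: x=6 y=4. PCs: A@1 B@0 C@0
Step 2: thread B executes B1 (x = x * -1). Shared: x=-6 y=4. PCs: A@1 B@1 C@0
Step 3: thread A executes A2 (x = x + 4). Shared: x=-2 y=4. PCs: A@2 B@1 C@0
Step 4: thread C executes C1 (x = x + 2). Shared: x=0 y=4. PCs: A@2 B@1 C@1
Step 5: thread A executes A3 (y = y - 2). Shared: x=0 y=2. PCs: A@3 B@1 C@1
Step 6: thread C executes C2 (y = 8). Shared: x=0 y=8. PCs: A@3 B@1 C@2
Step 7: thread A executes A4 (x = x - 3). Shared: x=-3 y=8. PCs: A@4 B@1 C@2
Step 8: thread B executes B2 (y = y + 1). Shared: x=-3 y=9. PCs: A@4 B@2 C@2
Step 9: thread B executes B3 (y = x). Shared: x=-3 y=-3. PCs: A@4 B@3 C@2

Answer: x=-3 y=-3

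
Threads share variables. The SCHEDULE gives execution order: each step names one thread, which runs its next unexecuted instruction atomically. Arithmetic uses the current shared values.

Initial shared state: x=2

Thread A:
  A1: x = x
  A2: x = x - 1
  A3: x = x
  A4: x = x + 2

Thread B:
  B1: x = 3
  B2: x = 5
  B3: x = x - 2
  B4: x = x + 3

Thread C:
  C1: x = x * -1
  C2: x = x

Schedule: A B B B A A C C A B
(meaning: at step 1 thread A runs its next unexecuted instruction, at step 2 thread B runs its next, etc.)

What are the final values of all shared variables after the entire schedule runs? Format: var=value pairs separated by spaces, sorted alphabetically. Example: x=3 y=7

Step 1: thread A executes A1 (x = x). Shared: x=2. PCs: A@1 B@0 C@0
Step 2: thread B executes B1 (x = 3). Shared: x=3. PCs: A@1 B@1 C@0
Step 3: thread B executes B2 (x = 5). Shared: x=5. PCs: A@1 B@2 C@0
Step 4: thread B executes B3 (x = x - 2). Shared: x=3. PCs: A@1 B@3 C@0
Step 5: thread A executes A2 (x = x - 1). Shared: x=2. PCs: A@2 B@3 C@0
Step 6: thread A executes A3 (x = x). Shared: x=2. PCs: A@3 B@3 C@0
Step 7: thread C executes C1 (x = x * -1). Shared: x=-2. PCs: A@3 B@3 C@1
Step 8: thread C executes C2 (x = x). Shared: x=-2. PCs: A@3 B@3 C@2
Step 9: thread A executes A4 (x = x + 2). Shared: x=0. PCs: A@4 B@3 C@2
Step 10: thread B executes B4 (x = x + 3). Shared: x=3. PCs: A@4 B@4 C@2

Answer: x=3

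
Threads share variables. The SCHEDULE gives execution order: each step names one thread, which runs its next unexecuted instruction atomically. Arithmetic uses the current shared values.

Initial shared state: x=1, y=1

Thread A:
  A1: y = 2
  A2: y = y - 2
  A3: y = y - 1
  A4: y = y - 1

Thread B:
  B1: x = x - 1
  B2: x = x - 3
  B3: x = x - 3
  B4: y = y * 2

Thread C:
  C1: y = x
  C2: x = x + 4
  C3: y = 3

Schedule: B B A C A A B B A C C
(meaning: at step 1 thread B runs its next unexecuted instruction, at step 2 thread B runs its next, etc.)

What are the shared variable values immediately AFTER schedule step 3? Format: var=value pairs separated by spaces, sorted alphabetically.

Step 1: thread B executes B1 (x = x - 1). Shared: x=0 y=1. PCs: A@0 B@1 C@0
Step 2: thread B executes B2 (x = x - 3). Shared: x=-3 y=1. PCs: A@0 B@2 C@0
Step 3: thread A executes A1 (y = 2). Shared: x=-3 y=2. PCs: A@1 B@2 C@0

Answer: x=-3 y=2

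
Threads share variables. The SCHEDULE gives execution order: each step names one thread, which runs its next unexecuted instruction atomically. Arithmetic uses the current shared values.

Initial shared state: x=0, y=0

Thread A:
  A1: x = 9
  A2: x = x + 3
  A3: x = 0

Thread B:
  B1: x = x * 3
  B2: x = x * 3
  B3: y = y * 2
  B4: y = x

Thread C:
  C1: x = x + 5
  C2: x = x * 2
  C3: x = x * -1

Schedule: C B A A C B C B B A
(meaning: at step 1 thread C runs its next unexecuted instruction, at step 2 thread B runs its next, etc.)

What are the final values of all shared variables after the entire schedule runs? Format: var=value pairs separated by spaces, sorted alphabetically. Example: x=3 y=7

Answer: x=0 y=-72

Derivation:
Step 1: thread C executes C1 (x = x + 5). Shared: x=5 y=0. PCs: A@0 B@0 C@1
Step 2: thread B executes B1 (x = x * 3). Shared: x=15 y=0. PCs: A@0 B@1 C@1
Step 3: thread A executes A1 (x = 9). Shared: x=9 y=0. PCs: A@1 B@1 C@1
Step 4: thread A executes A2 (x = x + 3). Shared: x=12 y=0. PCs: A@2 B@1 C@1
Step 5: thread C executes C2 (x = x * 2). Shared: x=24 y=0. PCs: A@2 B@1 C@2
Step 6: thread B executes B2 (x = x * 3). Shared: x=72 y=0. PCs: A@2 B@2 C@2
Step 7: thread C executes C3 (x = x * -1). Shared: x=-72 y=0. PCs: A@2 B@2 C@3
Step 8: thread B executes B3 (y = y * 2). Shared: x=-72 y=0. PCs: A@2 B@3 C@3
Step 9: thread B executes B4 (y = x). Shared: x=-72 y=-72. PCs: A@2 B@4 C@3
Step 10: thread A executes A3 (x = 0). Shared: x=0 y=-72. PCs: A@3 B@4 C@3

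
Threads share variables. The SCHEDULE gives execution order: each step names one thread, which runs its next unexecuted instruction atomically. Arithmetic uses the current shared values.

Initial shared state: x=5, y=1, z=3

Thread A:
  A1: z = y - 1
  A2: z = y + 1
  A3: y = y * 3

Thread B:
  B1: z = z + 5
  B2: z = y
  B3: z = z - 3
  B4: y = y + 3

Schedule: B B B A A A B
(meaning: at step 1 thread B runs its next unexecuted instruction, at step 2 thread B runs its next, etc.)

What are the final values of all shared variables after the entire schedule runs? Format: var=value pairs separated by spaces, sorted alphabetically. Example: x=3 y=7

Answer: x=5 y=6 z=2

Derivation:
Step 1: thread B executes B1 (z = z + 5). Shared: x=5 y=1 z=8. PCs: A@0 B@1
Step 2: thread B executes B2 (z = y). Shared: x=5 y=1 z=1. PCs: A@0 B@2
Step 3: thread B executes B3 (z = z - 3). Shared: x=5 y=1 z=-2. PCs: A@0 B@3
Step 4: thread A executes A1 (z = y - 1). Shared: x=5 y=1 z=0. PCs: A@1 B@3
Step 5: thread A executes A2 (z = y + 1). Shared: x=5 y=1 z=2. PCs: A@2 B@3
Step 6: thread A executes A3 (y = y * 3). Shared: x=5 y=3 z=2. PCs: A@3 B@3
Step 7: thread B executes B4 (y = y + 3). Shared: x=5 y=6 z=2. PCs: A@3 B@4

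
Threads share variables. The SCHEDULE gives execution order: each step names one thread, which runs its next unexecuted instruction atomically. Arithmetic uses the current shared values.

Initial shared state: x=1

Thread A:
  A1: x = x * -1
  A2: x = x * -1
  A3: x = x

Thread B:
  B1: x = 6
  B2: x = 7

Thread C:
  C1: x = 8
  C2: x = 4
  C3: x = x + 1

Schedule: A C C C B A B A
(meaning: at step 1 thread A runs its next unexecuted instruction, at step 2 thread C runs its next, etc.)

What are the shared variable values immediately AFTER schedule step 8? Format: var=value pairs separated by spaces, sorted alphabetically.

Answer: x=7

Derivation:
Step 1: thread A executes A1 (x = x * -1). Shared: x=-1. PCs: A@1 B@0 C@0
Step 2: thread C executes C1 (x = 8). Shared: x=8. PCs: A@1 B@0 C@1
Step 3: thread C executes C2 (x = 4). Shared: x=4. PCs: A@1 B@0 C@2
Step 4: thread C executes C3 (x = x + 1). Shared: x=5. PCs: A@1 B@0 C@3
Step 5: thread B executes B1 (x = 6). Shared: x=6. PCs: A@1 B@1 C@3
Step 6: thread A executes A2 (x = x * -1). Shared: x=-6. PCs: A@2 B@1 C@3
Step 7: thread B executes B2 (x = 7). Shared: x=7. PCs: A@2 B@2 C@3
Step 8: thread A executes A3 (x = x). Shared: x=7. PCs: A@3 B@2 C@3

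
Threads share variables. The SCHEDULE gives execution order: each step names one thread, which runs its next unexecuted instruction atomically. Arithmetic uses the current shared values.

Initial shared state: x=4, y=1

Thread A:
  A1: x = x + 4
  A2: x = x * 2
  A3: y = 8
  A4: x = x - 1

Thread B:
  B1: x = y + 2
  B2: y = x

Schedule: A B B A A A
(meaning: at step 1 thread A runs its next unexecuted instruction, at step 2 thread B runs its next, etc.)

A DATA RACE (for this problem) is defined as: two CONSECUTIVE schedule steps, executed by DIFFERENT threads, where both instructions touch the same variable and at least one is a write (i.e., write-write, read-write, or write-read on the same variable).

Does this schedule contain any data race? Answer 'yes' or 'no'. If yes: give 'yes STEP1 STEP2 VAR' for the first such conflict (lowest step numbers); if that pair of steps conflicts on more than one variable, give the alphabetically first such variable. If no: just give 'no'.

Answer: yes 1 2 x

Derivation:
Steps 1,2: A(x = x + 4) vs B(x = y + 2). RACE on x (W-W).
Steps 2,3: same thread (B). No race.
Steps 3,4: B(y = x) vs A(x = x * 2). RACE on x (R-W).
Steps 4,5: same thread (A). No race.
Steps 5,6: same thread (A). No race.
First conflict at steps 1,2.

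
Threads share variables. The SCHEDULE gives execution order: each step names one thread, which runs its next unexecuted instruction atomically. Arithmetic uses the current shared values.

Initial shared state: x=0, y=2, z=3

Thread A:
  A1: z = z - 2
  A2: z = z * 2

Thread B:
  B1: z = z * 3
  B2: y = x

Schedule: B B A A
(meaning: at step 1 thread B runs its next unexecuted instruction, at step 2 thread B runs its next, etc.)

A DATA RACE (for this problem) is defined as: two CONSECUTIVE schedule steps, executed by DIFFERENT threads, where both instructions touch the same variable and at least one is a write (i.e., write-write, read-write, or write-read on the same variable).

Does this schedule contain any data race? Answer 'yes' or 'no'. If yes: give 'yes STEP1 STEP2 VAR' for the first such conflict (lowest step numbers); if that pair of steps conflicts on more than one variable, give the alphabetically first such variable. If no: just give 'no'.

Answer: no

Derivation:
Steps 1,2: same thread (B). No race.
Steps 2,3: B(r=x,w=y) vs A(r=z,w=z). No conflict.
Steps 3,4: same thread (A). No race.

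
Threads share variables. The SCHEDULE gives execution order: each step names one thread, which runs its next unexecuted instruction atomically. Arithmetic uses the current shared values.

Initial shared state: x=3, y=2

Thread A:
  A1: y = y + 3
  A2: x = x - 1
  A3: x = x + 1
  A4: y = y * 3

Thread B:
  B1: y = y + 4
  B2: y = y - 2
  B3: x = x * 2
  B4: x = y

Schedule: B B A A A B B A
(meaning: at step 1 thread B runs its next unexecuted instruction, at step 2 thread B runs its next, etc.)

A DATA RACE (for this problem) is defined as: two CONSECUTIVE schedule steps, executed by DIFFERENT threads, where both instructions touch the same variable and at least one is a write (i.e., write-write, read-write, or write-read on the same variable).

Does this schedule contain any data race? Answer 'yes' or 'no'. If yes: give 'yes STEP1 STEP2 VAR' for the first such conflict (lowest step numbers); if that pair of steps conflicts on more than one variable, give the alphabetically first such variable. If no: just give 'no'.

Steps 1,2: same thread (B). No race.
Steps 2,3: B(y = y - 2) vs A(y = y + 3). RACE on y (W-W).
Steps 3,4: same thread (A). No race.
Steps 4,5: same thread (A). No race.
Steps 5,6: A(x = x + 1) vs B(x = x * 2). RACE on x (W-W).
Steps 6,7: same thread (B). No race.
Steps 7,8: B(x = y) vs A(y = y * 3). RACE on y (R-W).
First conflict at steps 2,3.

Answer: yes 2 3 y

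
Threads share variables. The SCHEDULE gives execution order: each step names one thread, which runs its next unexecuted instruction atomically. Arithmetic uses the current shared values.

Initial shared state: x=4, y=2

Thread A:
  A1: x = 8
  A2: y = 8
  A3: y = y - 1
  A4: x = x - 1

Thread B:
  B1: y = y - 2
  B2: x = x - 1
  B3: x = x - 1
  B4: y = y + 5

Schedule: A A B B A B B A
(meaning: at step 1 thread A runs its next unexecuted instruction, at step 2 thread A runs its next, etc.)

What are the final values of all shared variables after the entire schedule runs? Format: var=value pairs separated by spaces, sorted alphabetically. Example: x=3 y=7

Step 1: thread A executes A1 (x = 8). Shared: x=8 y=2. PCs: A@1 B@0
Step 2: thread A executes A2 (y = 8). Shared: x=8 y=8. PCs: A@2 B@0
Step 3: thread B executes B1 (y = y - 2). Shared: x=8 y=6. PCs: A@2 B@1
Step 4: thread B executes B2 (x = x - 1). Shared: x=7 y=6. PCs: A@2 B@2
Step 5: thread A executes A3 (y = y - 1). Shared: x=7 y=5. PCs: A@3 B@2
Step 6: thread B executes B3 (x = x - 1). Shared: x=6 y=5. PCs: A@3 B@3
Step 7: thread B executes B4 (y = y + 5). Shared: x=6 y=10. PCs: A@3 B@4
Step 8: thread A executes A4 (x = x - 1). Shared: x=5 y=10. PCs: A@4 B@4

Answer: x=5 y=10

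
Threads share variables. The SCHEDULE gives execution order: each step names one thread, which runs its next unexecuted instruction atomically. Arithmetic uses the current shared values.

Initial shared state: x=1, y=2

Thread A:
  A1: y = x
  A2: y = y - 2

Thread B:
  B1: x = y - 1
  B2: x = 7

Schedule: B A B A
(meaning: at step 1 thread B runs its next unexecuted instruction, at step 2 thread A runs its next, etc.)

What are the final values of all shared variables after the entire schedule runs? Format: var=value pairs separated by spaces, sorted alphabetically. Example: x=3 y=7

Answer: x=7 y=-1

Derivation:
Step 1: thread B executes B1 (x = y - 1). Shared: x=1 y=2. PCs: A@0 B@1
Step 2: thread A executes A1 (y = x). Shared: x=1 y=1. PCs: A@1 B@1
Step 3: thread B executes B2 (x = 7). Shared: x=7 y=1. PCs: A@1 B@2
Step 4: thread A executes A2 (y = y - 2). Shared: x=7 y=-1. PCs: A@2 B@2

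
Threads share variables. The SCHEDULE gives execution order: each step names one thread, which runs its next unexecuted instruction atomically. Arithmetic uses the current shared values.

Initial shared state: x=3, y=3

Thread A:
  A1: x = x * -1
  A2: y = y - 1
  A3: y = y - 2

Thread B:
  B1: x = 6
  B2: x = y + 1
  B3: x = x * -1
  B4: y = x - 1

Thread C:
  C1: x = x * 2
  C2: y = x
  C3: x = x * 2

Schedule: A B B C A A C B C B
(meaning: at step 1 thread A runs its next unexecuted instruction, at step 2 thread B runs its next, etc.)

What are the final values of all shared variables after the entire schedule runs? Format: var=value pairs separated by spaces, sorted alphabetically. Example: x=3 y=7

Step 1: thread A executes A1 (x = x * -1). Shared: x=-3 y=3. PCs: A@1 B@0 C@0
Step 2: thread B executes B1 (x = 6). Shared: x=6 y=3. PCs: A@1 B@1 C@0
Step 3: thread B executes B2 (x = y + 1). Shared: x=4 y=3. PCs: A@1 B@2 C@0
Step 4: thread C executes C1 (x = x * 2). Shared: x=8 y=3. PCs: A@1 B@2 C@1
Step 5: thread A executes A2 (y = y - 1). Shared: x=8 y=2. PCs: A@2 B@2 C@1
Step 6: thread A executes A3 (y = y - 2). Shared: x=8 y=0. PCs: A@3 B@2 C@1
Step 7: thread C executes C2 (y = x). Shared: x=8 y=8. PCs: A@3 B@2 C@2
Step 8: thread B executes B3 (x = x * -1). Shared: x=-8 y=8. PCs: A@3 B@3 C@2
Step 9: thread C executes C3 (x = x * 2). Shared: x=-16 y=8. PCs: A@3 B@3 C@3
Step 10: thread B executes B4 (y = x - 1). Shared: x=-16 y=-17. PCs: A@3 B@4 C@3

Answer: x=-16 y=-17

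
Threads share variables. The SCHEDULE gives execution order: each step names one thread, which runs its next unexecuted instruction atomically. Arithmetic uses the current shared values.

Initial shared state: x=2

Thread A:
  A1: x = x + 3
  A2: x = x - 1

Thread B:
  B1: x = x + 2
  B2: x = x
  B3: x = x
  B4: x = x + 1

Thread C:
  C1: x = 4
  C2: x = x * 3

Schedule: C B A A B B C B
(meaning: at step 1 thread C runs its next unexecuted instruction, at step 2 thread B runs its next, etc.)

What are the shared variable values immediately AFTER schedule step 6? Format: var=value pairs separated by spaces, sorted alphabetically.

Step 1: thread C executes C1 (x = 4). Shared: x=4. PCs: A@0 B@0 C@1
Step 2: thread B executes B1 (x = x + 2). Shared: x=6. PCs: A@0 B@1 C@1
Step 3: thread A executes A1 (x = x + 3). Shared: x=9. PCs: A@1 B@1 C@1
Step 4: thread A executes A2 (x = x - 1). Shared: x=8. PCs: A@2 B@1 C@1
Step 5: thread B executes B2 (x = x). Shared: x=8. PCs: A@2 B@2 C@1
Step 6: thread B executes B3 (x = x). Shared: x=8. PCs: A@2 B@3 C@1

Answer: x=8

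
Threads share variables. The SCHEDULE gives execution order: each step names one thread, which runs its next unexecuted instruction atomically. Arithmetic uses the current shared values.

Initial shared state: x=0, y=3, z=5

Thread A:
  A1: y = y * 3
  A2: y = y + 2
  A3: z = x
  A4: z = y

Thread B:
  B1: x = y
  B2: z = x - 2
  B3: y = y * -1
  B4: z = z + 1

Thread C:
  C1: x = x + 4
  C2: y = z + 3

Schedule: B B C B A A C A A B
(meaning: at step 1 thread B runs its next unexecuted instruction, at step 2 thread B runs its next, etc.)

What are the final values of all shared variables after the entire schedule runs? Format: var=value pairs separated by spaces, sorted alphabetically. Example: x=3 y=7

Step 1: thread B executes B1 (x = y). Shared: x=3 y=3 z=5. PCs: A@0 B@1 C@0
Step 2: thread B executes B2 (z = x - 2). Shared: x=3 y=3 z=1. PCs: A@0 B@2 C@0
Step 3: thread C executes C1 (x = x + 4). Shared: x=7 y=3 z=1. PCs: A@0 B@2 C@1
Step 4: thread B executes B3 (y = y * -1). Shared: x=7 y=-3 z=1. PCs: A@0 B@3 C@1
Step 5: thread A executes A1 (y = y * 3). Shared: x=7 y=-9 z=1. PCs: A@1 B@3 C@1
Step 6: thread A executes A2 (y = y + 2). Shared: x=7 y=-7 z=1. PCs: A@2 B@3 C@1
Step 7: thread C executes C2 (y = z + 3). Shared: x=7 y=4 z=1. PCs: A@2 B@3 C@2
Step 8: thread A executes A3 (z = x). Shared: x=7 y=4 z=7. PCs: A@3 B@3 C@2
Step 9: thread A executes A4 (z = y). Shared: x=7 y=4 z=4. PCs: A@4 B@3 C@2
Step 10: thread B executes B4 (z = z + 1). Shared: x=7 y=4 z=5. PCs: A@4 B@4 C@2

Answer: x=7 y=4 z=5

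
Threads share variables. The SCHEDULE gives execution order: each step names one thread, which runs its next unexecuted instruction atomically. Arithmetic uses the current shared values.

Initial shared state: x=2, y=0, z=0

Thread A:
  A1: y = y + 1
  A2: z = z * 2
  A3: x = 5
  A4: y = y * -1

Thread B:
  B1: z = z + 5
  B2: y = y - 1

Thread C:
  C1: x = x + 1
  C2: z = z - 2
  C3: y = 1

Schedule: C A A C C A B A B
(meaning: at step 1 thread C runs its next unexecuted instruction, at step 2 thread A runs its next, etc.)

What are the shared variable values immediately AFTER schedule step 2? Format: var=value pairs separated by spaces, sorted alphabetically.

Answer: x=3 y=1 z=0

Derivation:
Step 1: thread C executes C1 (x = x + 1). Shared: x=3 y=0 z=0. PCs: A@0 B@0 C@1
Step 2: thread A executes A1 (y = y + 1). Shared: x=3 y=1 z=0. PCs: A@1 B@0 C@1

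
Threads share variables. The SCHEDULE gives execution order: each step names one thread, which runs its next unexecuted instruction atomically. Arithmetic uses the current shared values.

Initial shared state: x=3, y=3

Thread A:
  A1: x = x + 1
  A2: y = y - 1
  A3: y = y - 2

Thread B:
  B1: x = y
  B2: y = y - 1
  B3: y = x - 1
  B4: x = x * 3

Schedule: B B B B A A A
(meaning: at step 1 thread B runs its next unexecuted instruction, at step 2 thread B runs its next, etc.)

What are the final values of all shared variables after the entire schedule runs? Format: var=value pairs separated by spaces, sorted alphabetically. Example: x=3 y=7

Step 1: thread B executes B1 (x = y). Shared: x=3 y=3. PCs: A@0 B@1
Step 2: thread B executes B2 (y = y - 1). Shared: x=3 y=2. PCs: A@0 B@2
Step 3: thread B executes B3 (y = x - 1). Shared: x=3 y=2. PCs: A@0 B@3
Step 4: thread B executes B4 (x = x * 3). Shared: x=9 y=2. PCs: A@0 B@4
Step 5: thread A executes A1 (x = x + 1). Shared: x=10 y=2. PCs: A@1 B@4
Step 6: thread A executes A2 (y = y - 1). Shared: x=10 y=1. PCs: A@2 B@4
Step 7: thread A executes A3 (y = y - 2). Shared: x=10 y=-1. PCs: A@3 B@4

Answer: x=10 y=-1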